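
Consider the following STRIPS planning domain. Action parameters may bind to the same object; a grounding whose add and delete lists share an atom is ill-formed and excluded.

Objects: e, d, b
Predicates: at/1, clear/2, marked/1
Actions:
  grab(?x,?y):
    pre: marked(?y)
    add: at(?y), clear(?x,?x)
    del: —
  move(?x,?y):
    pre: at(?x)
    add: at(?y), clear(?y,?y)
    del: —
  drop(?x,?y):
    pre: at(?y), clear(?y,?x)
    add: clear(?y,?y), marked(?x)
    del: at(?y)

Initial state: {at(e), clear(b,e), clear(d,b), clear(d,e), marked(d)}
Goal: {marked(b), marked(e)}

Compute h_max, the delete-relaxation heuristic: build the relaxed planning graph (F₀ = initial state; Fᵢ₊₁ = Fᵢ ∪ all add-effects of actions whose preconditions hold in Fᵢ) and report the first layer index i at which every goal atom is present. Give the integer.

F0 = init (5 atoms)
F1 = F0 ∪ {at(b), at(d), clear(b,b), clear(d,d), clear(e,e)}  (10 atoms)
F2 = F1 ∪ {marked(b), marked(e)}  (12 atoms)
goal ⊆ F2  ⇒  h_max = 2

2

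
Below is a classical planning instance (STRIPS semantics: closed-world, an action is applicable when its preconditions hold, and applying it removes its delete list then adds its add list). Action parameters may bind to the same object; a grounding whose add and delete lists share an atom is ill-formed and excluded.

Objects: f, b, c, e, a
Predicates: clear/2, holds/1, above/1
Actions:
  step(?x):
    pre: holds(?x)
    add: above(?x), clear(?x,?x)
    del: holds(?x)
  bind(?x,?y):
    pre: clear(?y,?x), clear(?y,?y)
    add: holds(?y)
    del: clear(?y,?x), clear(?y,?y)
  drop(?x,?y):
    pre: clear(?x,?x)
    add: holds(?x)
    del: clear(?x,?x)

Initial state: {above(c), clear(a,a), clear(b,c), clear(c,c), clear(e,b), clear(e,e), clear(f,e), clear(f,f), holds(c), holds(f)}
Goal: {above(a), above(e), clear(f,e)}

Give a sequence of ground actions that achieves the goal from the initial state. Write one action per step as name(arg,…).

1. bind(b,e)  →  {above(c), clear(a,a), clear(b,c), clear(c,c), clear(f,e), clear(f,f), holds(c), holds(e), holds(f)}
2. step(e)  →  {above(c), above(e), clear(a,a), clear(b,c), clear(c,c), clear(e,e), clear(f,e), clear(f,f), holds(c), holds(f)}
3. bind(a,a)  →  {above(c), above(e), clear(b,c), clear(c,c), clear(e,e), clear(f,e), clear(f,f), holds(a), holds(c), holds(f)}
4. step(a)  →  {above(a), above(c), above(e), clear(a,a), clear(b,c), clear(c,c), clear(e,e), clear(f,e), clear(f,f), holds(c), holds(f)}

bind(b,e); step(e); bind(a,a); step(a)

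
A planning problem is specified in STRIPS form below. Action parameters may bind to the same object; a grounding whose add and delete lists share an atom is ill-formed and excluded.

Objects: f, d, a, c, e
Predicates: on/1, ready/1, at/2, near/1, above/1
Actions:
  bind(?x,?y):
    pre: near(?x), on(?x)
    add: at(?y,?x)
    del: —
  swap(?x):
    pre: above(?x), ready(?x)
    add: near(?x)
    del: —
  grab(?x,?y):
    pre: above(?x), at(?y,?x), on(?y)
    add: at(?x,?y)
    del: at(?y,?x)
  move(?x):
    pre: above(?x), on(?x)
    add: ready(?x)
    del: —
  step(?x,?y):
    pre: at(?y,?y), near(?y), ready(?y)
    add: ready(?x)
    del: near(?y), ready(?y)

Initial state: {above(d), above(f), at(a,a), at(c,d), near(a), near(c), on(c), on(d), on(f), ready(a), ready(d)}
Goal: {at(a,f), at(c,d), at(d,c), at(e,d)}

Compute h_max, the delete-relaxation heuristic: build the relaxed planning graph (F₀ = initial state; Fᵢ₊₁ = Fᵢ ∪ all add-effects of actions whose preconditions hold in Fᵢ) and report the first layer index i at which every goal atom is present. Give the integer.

3

F0 = init (11 atoms)
F1 = F0 ∪ {at(a,c), at(c,c), at(d,c), at(e,c), at(f,c), near(d), ready(c), ready(e), ready(f)}  (20 atoms)
F2 = F1 ∪ {at(a,d), at(d,d), at(e,d), at(f,d), near(f)}  (25 atoms)
F3 = F2 ∪ {at(a,f), at(c,f), at(d,f), at(e,f), at(f,f)}  (30 atoms)
goal ⊆ F3  ⇒  h_max = 3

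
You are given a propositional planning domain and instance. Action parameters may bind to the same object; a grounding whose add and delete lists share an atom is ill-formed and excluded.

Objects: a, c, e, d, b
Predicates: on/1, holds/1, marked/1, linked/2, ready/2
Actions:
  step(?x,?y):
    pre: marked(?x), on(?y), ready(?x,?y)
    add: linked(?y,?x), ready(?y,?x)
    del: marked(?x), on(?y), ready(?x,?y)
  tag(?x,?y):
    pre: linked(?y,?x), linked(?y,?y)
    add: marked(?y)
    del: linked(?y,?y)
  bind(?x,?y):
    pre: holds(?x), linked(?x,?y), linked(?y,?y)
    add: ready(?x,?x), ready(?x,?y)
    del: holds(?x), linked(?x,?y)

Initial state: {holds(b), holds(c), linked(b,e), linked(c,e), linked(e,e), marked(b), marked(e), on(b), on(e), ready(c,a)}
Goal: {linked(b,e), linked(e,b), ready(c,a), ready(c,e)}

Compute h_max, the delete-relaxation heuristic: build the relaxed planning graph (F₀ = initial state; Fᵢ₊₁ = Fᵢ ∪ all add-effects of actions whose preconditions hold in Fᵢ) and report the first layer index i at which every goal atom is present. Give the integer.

2

F0 = init (10 atoms)
F1 = F0 ∪ {ready(b,b), ready(b,e), ready(c,c), ready(c,e)}  (14 atoms)
F2 = F1 ∪ {linked(e,b), ready(e,b)}  (16 atoms)
goal ⊆ F2  ⇒  h_max = 2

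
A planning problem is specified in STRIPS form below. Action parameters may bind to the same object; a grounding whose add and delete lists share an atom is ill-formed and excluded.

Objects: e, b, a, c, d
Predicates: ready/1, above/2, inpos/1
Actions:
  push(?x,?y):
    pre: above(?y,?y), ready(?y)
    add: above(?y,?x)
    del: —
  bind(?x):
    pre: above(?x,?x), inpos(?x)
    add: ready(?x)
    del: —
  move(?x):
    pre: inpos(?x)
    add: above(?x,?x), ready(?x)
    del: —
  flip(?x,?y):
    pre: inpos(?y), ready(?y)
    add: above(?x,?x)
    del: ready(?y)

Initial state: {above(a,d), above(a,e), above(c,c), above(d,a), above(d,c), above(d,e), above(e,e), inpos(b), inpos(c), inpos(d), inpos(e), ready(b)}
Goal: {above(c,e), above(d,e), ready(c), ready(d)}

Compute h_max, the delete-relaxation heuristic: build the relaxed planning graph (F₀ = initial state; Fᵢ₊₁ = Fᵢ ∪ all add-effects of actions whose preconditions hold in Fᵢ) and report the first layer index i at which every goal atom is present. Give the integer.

F0 = init (12 atoms)
F1 = F0 ∪ {above(a,a), above(b,b), above(d,d), ready(c), ready(d), ready(e)}  (18 atoms)
F2 = F1 ∪ {above(b,a), above(b,c), above(b,d), above(b,e), above(c,a), above(c,b), above(c,d), above(c,e), above(d,b), above(e,a), above(e,b), above(e,c), above(e,d)}  (31 atoms)
goal ⊆ F2  ⇒  h_max = 2

2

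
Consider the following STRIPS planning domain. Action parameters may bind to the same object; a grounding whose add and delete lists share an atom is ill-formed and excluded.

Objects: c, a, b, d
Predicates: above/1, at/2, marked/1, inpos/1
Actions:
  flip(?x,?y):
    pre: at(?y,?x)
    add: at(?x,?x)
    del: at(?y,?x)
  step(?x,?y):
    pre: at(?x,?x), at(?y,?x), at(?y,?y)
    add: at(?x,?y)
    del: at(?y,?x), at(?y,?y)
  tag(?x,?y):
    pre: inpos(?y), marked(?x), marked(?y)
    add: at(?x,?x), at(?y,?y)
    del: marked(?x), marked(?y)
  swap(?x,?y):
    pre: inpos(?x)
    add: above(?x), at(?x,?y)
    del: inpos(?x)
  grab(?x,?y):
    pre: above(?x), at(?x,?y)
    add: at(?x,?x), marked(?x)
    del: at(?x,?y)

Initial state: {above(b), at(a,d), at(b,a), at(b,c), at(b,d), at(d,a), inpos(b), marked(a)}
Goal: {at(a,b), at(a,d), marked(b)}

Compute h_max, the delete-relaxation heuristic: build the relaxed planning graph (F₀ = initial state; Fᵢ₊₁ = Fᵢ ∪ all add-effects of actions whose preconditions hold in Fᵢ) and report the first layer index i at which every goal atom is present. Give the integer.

2

F0 = init (8 atoms)
F1 = F0 ∪ {at(a,a), at(b,b), at(c,c), at(d,d), marked(b)}  (13 atoms)
F2 = F1 ∪ {at(a,b), at(c,b), at(d,b)}  (16 atoms)
goal ⊆ F2  ⇒  h_max = 2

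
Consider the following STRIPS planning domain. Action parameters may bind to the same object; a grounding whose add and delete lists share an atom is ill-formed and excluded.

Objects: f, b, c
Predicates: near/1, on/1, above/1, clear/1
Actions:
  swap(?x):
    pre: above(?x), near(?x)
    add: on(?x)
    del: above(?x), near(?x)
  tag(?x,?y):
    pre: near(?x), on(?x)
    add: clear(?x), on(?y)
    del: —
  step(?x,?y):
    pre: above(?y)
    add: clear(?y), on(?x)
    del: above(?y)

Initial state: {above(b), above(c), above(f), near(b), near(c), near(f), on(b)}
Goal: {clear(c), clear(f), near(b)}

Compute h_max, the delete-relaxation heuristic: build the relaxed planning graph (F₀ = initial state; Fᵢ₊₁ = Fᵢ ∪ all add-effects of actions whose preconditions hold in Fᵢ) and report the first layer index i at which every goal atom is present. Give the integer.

F0 = init (7 atoms)
F1 = F0 ∪ {clear(b), clear(c), clear(f), on(c), on(f)}  (12 atoms)
goal ⊆ F1  ⇒  h_max = 1

1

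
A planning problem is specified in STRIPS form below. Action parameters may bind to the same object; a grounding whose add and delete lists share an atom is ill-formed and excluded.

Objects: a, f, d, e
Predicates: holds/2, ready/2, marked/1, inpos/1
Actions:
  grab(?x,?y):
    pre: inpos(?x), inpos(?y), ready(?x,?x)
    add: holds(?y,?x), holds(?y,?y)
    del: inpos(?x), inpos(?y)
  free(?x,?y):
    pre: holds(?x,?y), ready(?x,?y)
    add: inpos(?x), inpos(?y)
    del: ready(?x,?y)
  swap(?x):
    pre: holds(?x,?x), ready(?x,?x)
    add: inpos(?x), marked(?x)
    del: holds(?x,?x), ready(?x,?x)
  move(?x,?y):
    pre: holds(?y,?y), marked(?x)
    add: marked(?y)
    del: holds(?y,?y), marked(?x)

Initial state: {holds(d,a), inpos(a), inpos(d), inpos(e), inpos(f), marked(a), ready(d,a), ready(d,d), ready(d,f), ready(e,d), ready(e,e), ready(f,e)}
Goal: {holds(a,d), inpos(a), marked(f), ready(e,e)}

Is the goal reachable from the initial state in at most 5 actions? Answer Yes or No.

Yes

1. grab(d,a)  →  {holds(a,a), holds(a,d), holds(d,a), inpos(e), inpos(f), marked(a), ready(d,a), ready(d,d), ready(d,f), ready(e,d), ready(e,e), ready(f,e)}
2. grab(e,f)  →  {holds(a,a), holds(a,d), holds(d,a), holds(f,e), holds(f,f), marked(a), ready(d,a), ready(d,d), ready(d,f), ready(e,d), ready(e,e), ready(f,e)}
3. free(d,a)  →  {holds(a,a), holds(a,d), holds(d,a), holds(f,e), holds(f,f), inpos(a), inpos(d), marked(a), ready(d,d), ready(d,f), ready(e,d), ready(e,e), ready(f,e)}
4. move(a,f)  →  {holds(a,a), holds(a,d), holds(d,a), holds(f,e), inpos(a), inpos(d), marked(f), ready(d,d), ready(d,f), ready(e,d), ready(e,e), ready(f,e)}
optimal plan length = 4; 4 ≤ 5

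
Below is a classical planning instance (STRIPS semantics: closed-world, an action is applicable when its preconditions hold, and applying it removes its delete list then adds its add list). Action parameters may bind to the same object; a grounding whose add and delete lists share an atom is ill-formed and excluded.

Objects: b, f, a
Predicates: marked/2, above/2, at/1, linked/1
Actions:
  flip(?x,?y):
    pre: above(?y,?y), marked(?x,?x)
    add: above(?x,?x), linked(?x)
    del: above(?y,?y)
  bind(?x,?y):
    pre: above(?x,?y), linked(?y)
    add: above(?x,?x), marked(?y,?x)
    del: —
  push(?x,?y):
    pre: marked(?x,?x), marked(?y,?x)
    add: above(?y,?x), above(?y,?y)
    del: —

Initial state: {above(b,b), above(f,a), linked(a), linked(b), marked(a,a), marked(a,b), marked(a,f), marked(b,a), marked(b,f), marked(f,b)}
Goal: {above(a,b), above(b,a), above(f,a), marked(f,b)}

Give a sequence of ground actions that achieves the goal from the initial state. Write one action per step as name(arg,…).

1. bind(b,b)  →  {above(b,b), above(f,a), linked(a), linked(b), marked(a,a), marked(a,b), marked(a,f), marked(b,a), marked(b,b), marked(b,f), marked(f,b)}
2. push(b,a)  →  {above(a,a), above(a,b), above(b,b), above(f,a), linked(a), linked(b), marked(a,a), marked(a,b), marked(a,f), marked(b,a), marked(b,b), marked(b,f), marked(f,b)}
3. push(a,b)  →  {above(a,a), above(a,b), above(b,a), above(b,b), above(f,a), linked(a), linked(b), marked(a,a), marked(a,b), marked(a,f), marked(b,a), marked(b,b), marked(b,f), marked(f,b)}

bind(b,b); push(b,a); push(a,b)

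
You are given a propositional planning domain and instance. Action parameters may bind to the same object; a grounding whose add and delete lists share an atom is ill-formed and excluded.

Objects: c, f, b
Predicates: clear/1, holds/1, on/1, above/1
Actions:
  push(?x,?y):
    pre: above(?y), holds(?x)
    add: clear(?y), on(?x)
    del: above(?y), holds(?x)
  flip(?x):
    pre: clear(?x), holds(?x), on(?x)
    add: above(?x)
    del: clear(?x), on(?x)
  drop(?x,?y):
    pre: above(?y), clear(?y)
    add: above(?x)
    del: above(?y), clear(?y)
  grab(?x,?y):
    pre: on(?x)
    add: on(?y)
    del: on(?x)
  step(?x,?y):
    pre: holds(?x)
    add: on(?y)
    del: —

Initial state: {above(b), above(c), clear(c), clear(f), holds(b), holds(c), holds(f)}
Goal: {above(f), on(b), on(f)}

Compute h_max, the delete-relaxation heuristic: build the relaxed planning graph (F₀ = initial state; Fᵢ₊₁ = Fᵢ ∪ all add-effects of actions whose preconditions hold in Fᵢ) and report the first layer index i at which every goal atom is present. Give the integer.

F0 = init (7 atoms)
F1 = F0 ∪ {above(f), clear(b), on(b), on(c), on(f)}  (12 atoms)
goal ⊆ F1  ⇒  h_max = 1

1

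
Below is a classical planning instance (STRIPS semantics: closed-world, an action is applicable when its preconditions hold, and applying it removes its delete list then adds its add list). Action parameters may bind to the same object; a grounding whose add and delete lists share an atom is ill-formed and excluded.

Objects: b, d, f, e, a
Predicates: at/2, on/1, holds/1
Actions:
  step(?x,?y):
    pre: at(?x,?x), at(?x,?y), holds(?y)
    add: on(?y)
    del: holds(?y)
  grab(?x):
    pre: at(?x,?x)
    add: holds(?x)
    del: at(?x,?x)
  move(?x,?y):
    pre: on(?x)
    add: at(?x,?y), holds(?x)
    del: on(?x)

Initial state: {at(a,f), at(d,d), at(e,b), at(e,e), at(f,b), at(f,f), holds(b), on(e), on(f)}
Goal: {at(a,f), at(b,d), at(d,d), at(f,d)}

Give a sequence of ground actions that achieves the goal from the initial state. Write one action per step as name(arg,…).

step(f,b); move(b,d); move(f,d)

1. step(f,b)  →  {at(a,f), at(d,d), at(e,b), at(e,e), at(f,b), at(f,f), on(b), on(e), on(f)}
2. move(b,d)  →  {at(a,f), at(b,d), at(d,d), at(e,b), at(e,e), at(f,b), at(f,f), holds(b), on(e), on(f)}
3. move(f,d)  →  {at(a,f), at(b,d), at(d,d), at(e,b), at(e,e), at(f,b), at(f,d), at(f,f), holds(b), holds(f), on(e)}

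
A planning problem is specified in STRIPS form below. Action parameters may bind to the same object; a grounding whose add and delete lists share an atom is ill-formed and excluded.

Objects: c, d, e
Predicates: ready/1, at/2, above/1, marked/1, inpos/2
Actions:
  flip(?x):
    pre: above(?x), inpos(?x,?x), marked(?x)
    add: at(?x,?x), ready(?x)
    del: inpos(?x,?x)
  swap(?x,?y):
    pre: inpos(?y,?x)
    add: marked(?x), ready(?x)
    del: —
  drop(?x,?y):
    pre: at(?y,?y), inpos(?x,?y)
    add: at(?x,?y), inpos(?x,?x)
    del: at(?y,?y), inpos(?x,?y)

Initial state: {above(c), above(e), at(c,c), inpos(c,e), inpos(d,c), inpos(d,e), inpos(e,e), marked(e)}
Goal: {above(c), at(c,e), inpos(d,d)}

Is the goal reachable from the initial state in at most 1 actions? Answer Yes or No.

No

1. flip(e)  →  {above(c), above(e), at(c,c), at(e,e), inpos(c,e), inpos(d,c), inpos(d,e), marked(e), ready(e)}
2. drop(c,e)  →  {above(c), above(e), at(c,c), at(c,e), inpos(c,c), inpos(d,c), inpos(d,e), marked(e), ready(e)}
3. drop(d,c)  →  {above(c), above(e), at(c,e), at(d,c), inpos(c,c), inpos(d,d), inpos(d,e), marked(e), ready(e)}
optimal plan length = 3; 3 > 1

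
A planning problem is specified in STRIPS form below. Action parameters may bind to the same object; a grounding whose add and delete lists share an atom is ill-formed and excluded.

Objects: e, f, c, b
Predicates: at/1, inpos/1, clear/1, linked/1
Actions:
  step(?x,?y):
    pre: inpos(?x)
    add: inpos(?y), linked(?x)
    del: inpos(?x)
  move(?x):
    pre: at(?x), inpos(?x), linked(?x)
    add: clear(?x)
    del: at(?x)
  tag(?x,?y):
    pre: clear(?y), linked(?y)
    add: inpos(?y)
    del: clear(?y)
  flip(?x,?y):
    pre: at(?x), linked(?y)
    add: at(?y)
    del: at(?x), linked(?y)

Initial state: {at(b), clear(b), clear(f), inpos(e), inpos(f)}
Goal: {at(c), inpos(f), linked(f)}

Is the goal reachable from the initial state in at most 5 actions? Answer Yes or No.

Yes

1. step(f,c)  →  {at(b), clear(b), clear(f), inpos(c), inpos(e), linked(f)}
2. step(c,f)  →  {at(b), clear(b), clear(f), inpos(e), inpos(f), linked(c), linked(f)}
3. flip(b,c)  →  {at(c), clear(b), clear(f), inpos(e), inpos(f), linked(f)}
optimal plan length = 3; 3 ≤ 5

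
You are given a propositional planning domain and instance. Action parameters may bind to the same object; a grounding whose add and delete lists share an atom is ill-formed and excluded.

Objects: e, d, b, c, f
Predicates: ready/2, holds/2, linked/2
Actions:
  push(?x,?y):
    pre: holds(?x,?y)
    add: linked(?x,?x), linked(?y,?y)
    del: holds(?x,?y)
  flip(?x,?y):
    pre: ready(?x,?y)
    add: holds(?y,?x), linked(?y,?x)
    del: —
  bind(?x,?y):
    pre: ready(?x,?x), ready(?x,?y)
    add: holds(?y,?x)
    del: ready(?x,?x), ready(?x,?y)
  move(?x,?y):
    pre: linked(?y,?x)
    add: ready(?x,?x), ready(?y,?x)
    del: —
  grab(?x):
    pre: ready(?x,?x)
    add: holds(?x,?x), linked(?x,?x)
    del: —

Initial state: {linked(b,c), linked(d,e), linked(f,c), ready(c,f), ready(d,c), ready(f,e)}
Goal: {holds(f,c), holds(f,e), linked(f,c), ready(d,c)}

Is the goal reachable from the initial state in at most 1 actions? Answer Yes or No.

No

1. flip(c,f)  →  {holds(f,c), linked(b,c), linked(d,e), linked(f,c), ready(c,f), ready(d,c), ready(f,e)}
2. flip(f,e)  →  {holds(e,f), holds(f,c), linked(b,c), linked(d,e), linked(e,f), linked(f,c), ready(c,f), ready(d,c), ready(f,e)}
3. move(f,e)  →  {holds(e,f), holds(f,c), linked(b,c), linked(d,e), linked(e,f), linked(f,c), ready(c,f), ready(d,c), ready(e,f), ready(f,e), ready(f,f)}
4. flip(e,f)  →  {holds(e,f), holds(f,c), holds(f,e), linked(b,c), linked(d,e), linked(e,f), linked(f,c), linked(f,e), ready(c,f), ready(d,c), ready(e,f), ready(f,e), ready(f,f)}
optimal plan length = 4; 4 > 1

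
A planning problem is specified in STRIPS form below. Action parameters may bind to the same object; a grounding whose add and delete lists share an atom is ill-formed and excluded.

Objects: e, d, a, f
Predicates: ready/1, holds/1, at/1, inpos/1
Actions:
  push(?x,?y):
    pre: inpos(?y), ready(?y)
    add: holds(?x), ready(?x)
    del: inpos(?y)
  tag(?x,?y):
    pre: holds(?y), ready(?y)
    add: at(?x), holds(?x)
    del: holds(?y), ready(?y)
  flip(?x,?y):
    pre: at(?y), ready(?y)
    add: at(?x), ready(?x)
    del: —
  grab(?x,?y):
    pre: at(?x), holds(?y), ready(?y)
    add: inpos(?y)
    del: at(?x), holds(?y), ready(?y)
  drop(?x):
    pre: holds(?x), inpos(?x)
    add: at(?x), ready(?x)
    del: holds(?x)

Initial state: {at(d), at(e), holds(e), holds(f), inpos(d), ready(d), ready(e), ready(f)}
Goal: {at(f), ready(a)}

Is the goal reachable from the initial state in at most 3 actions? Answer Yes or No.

1. push(a,d)  →  {at(d), at(e), holds(a), holds(e), holds(f), ready(a), ready(d), ready(e), ready(f)}
2. tag(f,e)  →  {at(d), at(e), at(f), holds(a), holds(f), ready(a), ready(d), ready(f)}
optimal plan length = 2; 2 ≤ 3

Yes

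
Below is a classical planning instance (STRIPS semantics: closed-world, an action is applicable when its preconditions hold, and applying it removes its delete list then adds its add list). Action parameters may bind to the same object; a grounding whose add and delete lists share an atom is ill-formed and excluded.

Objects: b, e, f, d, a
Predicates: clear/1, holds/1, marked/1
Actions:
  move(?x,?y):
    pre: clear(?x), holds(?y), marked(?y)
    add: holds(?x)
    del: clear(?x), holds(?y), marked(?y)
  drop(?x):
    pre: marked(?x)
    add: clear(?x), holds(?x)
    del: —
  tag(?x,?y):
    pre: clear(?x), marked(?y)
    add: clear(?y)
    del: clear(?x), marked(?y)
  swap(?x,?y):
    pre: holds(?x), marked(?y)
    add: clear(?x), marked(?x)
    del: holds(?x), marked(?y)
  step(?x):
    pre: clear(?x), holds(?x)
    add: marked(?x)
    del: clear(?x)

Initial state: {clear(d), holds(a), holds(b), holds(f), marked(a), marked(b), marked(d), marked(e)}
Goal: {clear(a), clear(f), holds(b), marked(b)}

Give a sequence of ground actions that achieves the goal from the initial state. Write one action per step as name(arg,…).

1. drop(a)  →  {clear(a), clear(d), holds(a), holds(b), holds(f), marked(a), marked(b), marked(d), marked(e)}
2. swap(f,e)  →  {clear(a), clear(d), clear(f), holds(a), holds(b), marked(a), marked(b), marked(d), marked(f)}

drop(a); swap(f,e)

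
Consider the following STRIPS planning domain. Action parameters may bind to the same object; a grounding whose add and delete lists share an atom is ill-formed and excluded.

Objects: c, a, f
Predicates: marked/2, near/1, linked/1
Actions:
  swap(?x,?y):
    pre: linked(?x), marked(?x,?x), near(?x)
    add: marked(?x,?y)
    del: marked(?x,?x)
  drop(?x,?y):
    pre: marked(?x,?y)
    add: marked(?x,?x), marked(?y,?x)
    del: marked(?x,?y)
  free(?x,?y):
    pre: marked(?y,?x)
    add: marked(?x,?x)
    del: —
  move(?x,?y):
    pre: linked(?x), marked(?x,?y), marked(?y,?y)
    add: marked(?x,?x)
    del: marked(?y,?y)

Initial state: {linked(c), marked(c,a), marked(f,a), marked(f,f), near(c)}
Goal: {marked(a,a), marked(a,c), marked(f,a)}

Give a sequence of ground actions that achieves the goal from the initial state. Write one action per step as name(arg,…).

1. drop(c,a)  →  {linked(c), marked(a,c), marked(c,c), marked(f,a), marked(f,f), near(c)}
2. free(a,f)  →  {linked(c), marked(a,a), marked(a,c), marked(c,c), marked(f,a), marked(f,f), near(c)}

drop(c,a); free(a,f)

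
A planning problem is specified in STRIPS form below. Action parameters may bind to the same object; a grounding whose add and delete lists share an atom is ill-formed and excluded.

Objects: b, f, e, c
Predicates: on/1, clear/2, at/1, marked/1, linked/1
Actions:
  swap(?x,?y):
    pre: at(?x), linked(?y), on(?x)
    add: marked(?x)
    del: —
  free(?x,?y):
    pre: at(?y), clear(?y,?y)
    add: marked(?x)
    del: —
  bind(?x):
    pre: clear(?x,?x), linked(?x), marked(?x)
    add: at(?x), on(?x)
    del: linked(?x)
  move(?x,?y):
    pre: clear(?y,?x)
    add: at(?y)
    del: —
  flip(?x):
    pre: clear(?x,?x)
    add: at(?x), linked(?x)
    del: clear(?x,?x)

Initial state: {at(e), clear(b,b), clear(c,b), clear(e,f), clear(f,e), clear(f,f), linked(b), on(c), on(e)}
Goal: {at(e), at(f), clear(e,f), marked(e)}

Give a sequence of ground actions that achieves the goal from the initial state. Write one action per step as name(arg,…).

1. swap(e,b)  →  {at(e), clear(b,b), clear(c,b), clear(e,f), clear(f,e), clear(f,f), linked(b), marked(e), on(c), on(e)}
2. move(f,f)  →  {at(e), at(f), clear(b,b), clear(c,b), clear(e,f), clear(f,e), clear(f,f), linked(b), marked(e), on(c), on(e)}

swap(e,b); move(f,f)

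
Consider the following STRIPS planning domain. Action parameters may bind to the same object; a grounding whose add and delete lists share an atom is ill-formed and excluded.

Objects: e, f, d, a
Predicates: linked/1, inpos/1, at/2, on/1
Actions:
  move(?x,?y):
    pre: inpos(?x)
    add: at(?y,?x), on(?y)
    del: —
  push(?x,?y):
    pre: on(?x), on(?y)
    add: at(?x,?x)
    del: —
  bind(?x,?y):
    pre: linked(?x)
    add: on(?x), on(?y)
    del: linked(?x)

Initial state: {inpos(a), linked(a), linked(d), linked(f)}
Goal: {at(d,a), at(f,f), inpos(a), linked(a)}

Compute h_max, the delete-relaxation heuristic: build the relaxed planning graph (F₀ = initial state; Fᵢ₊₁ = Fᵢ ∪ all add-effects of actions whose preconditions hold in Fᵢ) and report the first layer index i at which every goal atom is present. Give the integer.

2

F0 = init (4 atoms)
F1 = F0 ∪ {at(a,a), at(d,a), at(e,a), at(f,a), on(a), on(d), on(e), on(f)}  (12 atoms)
F2 = F1 ∪ {at(d,d), at(e,e), at(f,f)}  (15 atoms)
goal ⊆ F2  ⇒  h_max = 2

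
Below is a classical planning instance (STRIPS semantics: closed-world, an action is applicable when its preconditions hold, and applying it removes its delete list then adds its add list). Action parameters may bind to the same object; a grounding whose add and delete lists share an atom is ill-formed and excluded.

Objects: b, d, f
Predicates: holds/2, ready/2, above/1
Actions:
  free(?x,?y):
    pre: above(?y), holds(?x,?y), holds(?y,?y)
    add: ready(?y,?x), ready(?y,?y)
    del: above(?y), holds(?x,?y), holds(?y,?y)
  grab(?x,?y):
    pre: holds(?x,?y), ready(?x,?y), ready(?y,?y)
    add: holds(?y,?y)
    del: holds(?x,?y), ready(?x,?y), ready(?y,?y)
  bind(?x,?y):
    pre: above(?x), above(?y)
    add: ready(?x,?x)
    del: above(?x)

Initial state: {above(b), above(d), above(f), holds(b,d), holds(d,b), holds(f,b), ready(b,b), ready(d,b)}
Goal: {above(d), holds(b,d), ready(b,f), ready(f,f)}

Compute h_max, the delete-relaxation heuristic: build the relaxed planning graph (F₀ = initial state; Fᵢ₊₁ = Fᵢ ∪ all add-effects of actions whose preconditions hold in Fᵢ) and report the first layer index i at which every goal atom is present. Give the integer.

F0 = init (8 atoms)
F1 = F0 ∪ {holds(b,b), ready(d,d), ready(f,f)}  (11 atoms)
F2 = F1 ∪ {ready(b,d), ready(b,f)}  (13 atoms)
goal ⊆ F2  ⇒  h_max = 2

2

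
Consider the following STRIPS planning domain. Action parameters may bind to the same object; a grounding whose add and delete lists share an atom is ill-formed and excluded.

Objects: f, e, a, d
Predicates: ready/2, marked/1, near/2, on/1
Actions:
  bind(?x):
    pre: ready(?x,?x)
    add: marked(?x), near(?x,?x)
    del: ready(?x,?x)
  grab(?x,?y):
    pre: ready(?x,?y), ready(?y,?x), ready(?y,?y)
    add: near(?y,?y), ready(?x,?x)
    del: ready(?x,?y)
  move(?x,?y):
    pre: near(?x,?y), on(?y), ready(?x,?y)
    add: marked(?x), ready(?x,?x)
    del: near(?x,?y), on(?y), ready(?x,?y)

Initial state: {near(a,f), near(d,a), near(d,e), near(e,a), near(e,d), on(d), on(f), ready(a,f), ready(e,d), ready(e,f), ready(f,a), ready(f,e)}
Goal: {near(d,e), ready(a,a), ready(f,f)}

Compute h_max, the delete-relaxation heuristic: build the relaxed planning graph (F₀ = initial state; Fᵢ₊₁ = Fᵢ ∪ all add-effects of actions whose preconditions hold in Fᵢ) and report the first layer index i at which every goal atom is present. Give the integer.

2

F0 = init (12 atoms)
F1 = F0 ∪ {marked(a), marked(e), ready(a,a), ready(e,e)}  (16 atoms)
F2 = F1 ∪ {near(a,a), near(e,e), ready(f,f)}  (19 atoms)
goal ⊆ F2  ⇒  h_max = 2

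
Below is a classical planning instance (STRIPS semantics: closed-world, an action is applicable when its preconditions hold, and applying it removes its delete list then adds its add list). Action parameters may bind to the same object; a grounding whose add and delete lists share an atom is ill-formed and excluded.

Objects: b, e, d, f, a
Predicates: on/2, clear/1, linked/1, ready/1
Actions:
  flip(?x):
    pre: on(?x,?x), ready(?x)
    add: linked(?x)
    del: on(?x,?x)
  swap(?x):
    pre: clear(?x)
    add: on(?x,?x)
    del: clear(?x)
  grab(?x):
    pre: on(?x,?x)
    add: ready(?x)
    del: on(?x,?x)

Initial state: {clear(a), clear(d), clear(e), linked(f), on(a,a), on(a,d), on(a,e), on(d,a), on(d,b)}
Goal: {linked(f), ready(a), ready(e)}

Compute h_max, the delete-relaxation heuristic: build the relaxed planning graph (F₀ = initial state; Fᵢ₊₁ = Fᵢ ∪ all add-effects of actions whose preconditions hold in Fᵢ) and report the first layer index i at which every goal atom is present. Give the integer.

2

F0 = init (9 atoms)
F1 = F0 ∪ {on(d,d), on(e,e), ready(a)}  (12 atoms)
F2 = F1 ∪ {linked(a), ready(d), ready(e)}  (15 atoms)
goal ⊆ F2  ⇒  h_max = 2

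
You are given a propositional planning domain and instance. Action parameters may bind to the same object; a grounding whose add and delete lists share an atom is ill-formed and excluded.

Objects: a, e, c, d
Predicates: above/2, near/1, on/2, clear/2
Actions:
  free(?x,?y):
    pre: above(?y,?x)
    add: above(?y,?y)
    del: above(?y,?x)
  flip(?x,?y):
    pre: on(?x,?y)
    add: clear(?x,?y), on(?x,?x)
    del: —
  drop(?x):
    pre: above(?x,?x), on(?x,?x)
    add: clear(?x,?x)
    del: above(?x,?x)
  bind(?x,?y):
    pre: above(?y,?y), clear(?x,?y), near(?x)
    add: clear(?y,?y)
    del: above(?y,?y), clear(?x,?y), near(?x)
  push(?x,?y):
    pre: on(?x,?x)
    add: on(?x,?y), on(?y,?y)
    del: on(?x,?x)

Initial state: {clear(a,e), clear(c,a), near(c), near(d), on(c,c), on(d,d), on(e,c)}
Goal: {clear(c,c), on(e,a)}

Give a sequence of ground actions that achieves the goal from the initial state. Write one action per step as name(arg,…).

flip(e,c); flip(c,c); push(e,a)

1. flip(e,c)  →  {clear(a,e), clear(c,a), clear(e,c), near(c), near(d), on(c,c), on(d,d), on(e,c), on(e,e)}
2. flip(c,c)  →  {clear(a,e), clear(c,a), clear(c,c), clear(e,c), near(c), near(d), on(c,c), on(d,d), on(e,c), on(e,e)}
3. push(e,a)  →  {clear(a,e), clear(c,a), clear(c,c), clear(e,c), near(c), near(d), on(a,a), on(c,c), on(d,d), on(e,a), on(e,c)}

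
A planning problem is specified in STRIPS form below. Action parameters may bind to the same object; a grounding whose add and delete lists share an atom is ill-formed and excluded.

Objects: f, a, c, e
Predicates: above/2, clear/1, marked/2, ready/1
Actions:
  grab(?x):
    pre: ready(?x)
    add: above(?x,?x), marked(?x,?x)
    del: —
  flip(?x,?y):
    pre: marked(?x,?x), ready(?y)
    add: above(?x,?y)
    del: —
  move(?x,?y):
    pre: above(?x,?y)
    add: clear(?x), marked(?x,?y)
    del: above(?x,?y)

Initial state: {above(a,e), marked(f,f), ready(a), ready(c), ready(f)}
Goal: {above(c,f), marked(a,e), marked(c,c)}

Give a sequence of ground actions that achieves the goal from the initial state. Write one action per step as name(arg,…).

1. grab(c)  →  {above(a,e), above(c,c), marked(c,c), marked(f,f), ready(a), ready(c), ready(f)}
2. flip(c,f)  →  {above(a,e), above(c,c), above(c,f), marked(c,c), marked(f,f), ready(a), ready(c), ready(f)}
3. move(a,e)  →  {above(c,c), above(c,f), clear(a), marked(a,e), marked(c,c), marked(f,f), ready(a), ready(c), ready(f)}

grab(c); flip(c,f); move(a,e)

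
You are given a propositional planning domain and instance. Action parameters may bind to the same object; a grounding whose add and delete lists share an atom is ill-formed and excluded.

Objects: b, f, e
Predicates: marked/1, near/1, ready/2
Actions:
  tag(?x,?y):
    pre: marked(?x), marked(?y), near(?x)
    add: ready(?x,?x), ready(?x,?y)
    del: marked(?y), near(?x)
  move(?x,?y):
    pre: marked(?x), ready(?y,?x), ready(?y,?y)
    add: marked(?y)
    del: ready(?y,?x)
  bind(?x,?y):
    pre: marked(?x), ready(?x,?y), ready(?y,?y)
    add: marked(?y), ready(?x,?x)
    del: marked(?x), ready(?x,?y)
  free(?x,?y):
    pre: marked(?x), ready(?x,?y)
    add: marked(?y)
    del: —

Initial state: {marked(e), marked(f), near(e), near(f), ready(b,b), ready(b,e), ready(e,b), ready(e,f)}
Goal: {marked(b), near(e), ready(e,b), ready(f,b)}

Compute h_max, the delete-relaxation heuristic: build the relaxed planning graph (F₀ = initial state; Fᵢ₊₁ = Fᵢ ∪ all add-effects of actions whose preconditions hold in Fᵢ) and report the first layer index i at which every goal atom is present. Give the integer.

2

F0 = init (8 atoms)
F1 = F0 ∪ {marked(b), ready(e,e), ready(f,e), ready(f,f)}  (12 atoms)
F2 = F1 ∪ {ready(f,b)}  (13 atoms)
goal ⊆ F2  ⇒  h_max = 2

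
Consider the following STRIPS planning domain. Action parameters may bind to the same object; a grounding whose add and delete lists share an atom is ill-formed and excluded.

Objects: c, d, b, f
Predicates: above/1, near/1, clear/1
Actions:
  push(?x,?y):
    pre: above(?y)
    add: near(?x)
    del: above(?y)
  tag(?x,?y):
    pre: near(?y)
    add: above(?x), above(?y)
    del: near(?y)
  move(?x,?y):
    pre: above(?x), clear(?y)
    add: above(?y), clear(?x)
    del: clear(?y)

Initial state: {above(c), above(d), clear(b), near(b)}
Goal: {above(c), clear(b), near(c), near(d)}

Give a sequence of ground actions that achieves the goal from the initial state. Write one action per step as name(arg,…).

1. push(c,c)  →  {above(d), clear(b), near(b), near(c)}
2. push(d,d)  →  {clear(b), near(b), near(c), near(d)}
3. tag(c,b)  →  {above(b), above(c), clear(b), near(c), near(d)}

push(c,c); push(d,d); tag(c,b)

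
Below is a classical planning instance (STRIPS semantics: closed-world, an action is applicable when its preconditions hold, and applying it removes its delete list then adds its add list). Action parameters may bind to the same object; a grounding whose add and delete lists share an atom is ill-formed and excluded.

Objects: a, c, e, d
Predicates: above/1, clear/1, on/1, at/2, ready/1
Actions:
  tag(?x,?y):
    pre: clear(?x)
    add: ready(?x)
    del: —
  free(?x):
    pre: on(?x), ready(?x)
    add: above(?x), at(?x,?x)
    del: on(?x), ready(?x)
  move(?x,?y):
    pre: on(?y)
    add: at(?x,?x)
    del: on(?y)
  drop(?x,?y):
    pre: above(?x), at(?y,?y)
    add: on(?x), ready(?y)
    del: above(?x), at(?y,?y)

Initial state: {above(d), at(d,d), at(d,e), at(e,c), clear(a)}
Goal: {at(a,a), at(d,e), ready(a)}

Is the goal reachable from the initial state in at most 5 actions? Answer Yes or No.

1. tag(a,a)  →  {above(d), at(d,d), at(d,e), at(e,c), clear(a), ready(a)}
2. drop(d,d)  →  {at(d,e), at(e,c), clear(a), on(d), ready(a), ready(d)}
3. move(a,d)  →  {at(a,a), at(d,e), at(e,c), clear(a), ready(a), ready(d)}
optimal plan length = 3; 3 ≤ 5

Yes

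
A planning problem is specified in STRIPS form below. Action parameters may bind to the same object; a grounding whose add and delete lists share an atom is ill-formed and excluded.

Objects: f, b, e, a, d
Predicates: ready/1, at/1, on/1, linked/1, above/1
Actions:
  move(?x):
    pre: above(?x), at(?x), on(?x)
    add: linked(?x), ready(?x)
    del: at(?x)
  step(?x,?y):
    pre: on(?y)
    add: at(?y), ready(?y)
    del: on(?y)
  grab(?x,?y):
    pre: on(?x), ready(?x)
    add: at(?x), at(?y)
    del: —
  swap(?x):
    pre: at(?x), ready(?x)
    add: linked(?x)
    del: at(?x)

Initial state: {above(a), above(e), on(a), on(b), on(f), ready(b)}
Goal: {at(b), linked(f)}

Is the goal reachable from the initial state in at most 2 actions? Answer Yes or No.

No

1. step(f,f)  →  {above(a), above(e), at(f), on(a), on(b), ready(b), ready(f)}
2. step(f,b)  →  {above(a), above(e), at(b), at(f), on(a), ready(b), ready(f)}
3. swap(f)  →  {above(a), above(e), at(b), linked(f), on(a), ready(b), ready(f)}
optimal plan length = 3; 3 > 2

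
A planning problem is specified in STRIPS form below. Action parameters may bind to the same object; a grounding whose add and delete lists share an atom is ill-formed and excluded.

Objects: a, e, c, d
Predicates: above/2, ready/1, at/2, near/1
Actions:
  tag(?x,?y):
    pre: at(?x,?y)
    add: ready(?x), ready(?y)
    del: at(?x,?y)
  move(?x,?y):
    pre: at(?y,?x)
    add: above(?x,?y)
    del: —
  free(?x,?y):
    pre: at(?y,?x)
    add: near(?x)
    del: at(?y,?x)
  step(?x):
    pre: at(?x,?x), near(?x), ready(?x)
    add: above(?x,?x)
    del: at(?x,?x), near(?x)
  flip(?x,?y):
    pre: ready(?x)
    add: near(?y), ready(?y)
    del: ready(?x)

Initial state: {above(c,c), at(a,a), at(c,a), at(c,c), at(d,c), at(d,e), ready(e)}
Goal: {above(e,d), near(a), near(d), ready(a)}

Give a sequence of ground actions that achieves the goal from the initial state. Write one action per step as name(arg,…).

move(e,d); flip(e,d); flip(d,a)

1. move(e,d)  →  {above(c,c), above(e,d), at(a,a), at(c,a), at(c,c), at(d,c), at(d,e), ready(e)}
2. flip(e,d)  →  {above(c,c), above(e,d), at(a,a), at(c,a), at(c,c), at(d,c), at(d,e), near(d), ready(d)}
3. flip(d,a)  →  {above(c,c), above(e,d), at(a,a), at(c,a), at(c,c), at(d,c), at(d,e), near(a), near(d), ready(a)}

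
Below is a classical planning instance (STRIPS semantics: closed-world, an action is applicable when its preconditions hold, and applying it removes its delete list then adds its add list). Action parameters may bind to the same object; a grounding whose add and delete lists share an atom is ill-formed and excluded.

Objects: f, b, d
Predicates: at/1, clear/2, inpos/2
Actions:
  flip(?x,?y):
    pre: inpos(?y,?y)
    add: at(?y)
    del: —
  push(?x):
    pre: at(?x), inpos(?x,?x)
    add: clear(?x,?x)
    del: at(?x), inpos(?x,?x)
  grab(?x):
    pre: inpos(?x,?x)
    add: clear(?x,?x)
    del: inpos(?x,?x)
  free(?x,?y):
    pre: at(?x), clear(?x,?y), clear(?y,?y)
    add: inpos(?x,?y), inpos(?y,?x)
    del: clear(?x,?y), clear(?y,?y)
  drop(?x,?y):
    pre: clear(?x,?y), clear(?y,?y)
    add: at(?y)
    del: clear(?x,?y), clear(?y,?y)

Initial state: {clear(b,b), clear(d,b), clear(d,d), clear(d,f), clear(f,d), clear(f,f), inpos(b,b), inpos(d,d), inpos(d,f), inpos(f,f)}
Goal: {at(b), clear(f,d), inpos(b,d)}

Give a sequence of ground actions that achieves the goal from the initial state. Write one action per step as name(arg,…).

1. flip(f,b)  →  {at(b), clear(b,b), clear(d,b), clear(d,d), clear(d,f), clear(f,d), clear(f,f), inpos(b,b), inpos(d,d), inpos(d,f), inpos(f,f)}
2. flip(f,d)  →  {at(b), at(d), clear(b,b), clear(d,b), clear(d,d), clear(d,f), clear(f,d), clear(f,f), inpos(b,b), inpos(d,d), inpos(d,f), inpos(f,f)}
3. free(d,b)  →  {at(b), at(d), clear(d,d), clear(d,f), clear(f,d), clear(f,f), inpos(b,b), inpos(b,d), inpos(d,b), inpos(d,d), inpos(d,f), inpos(f,f)}

flip(f,b); flip(f,d); free(d,b)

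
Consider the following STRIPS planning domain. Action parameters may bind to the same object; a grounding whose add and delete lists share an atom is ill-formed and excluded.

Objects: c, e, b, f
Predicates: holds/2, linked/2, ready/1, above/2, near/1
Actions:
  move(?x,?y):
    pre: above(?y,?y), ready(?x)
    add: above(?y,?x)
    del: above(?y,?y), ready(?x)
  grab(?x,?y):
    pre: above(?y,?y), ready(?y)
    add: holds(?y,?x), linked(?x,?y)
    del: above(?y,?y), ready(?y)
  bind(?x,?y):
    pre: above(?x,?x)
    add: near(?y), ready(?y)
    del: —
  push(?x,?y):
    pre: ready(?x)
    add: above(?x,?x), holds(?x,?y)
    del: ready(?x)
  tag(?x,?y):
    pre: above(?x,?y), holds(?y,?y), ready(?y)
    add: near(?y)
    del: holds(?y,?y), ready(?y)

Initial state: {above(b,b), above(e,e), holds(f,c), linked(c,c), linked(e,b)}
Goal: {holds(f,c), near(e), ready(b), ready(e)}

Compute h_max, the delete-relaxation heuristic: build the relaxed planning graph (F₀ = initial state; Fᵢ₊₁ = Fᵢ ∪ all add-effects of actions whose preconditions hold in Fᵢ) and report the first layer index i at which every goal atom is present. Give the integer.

1

F0 = init (5 atoms)
F1 = F0 ∪ {near(b), near(c), near(e), near(f), ready(b), ready(c), ready(e), ready(f)}  (13 atoms)
goal ⊆ F1  ⇒  h_max = 1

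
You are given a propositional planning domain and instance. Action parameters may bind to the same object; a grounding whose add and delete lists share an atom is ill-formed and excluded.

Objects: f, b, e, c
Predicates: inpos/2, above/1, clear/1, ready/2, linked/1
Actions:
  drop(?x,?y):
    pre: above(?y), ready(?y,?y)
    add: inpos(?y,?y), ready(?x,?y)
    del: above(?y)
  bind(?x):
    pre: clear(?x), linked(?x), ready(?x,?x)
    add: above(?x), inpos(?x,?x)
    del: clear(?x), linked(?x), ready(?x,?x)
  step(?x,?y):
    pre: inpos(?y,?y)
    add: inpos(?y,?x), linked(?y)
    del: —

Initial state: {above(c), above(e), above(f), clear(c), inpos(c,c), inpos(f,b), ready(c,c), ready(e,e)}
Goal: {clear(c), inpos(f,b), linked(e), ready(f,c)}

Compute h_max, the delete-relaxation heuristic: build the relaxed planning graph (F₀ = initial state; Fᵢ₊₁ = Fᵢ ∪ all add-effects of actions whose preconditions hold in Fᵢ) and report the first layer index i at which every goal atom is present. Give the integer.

F0 = init (8 atoms)
F1 = F0 ∪ {inpos(c,b), inpos(c,e), inpos(c,f), inpos(e,e), linked(c), ready(b,c), ready(b,e), ready(c,e), ready(e,c), ready(f,c), ready(f,e)}  (19 atoms)
F2 = F1 ∪ {inpos(e,b), inpos(e,c), inpos(e,f), linked(e)}  (23 atoms)
goal ⊆ F2  ⇒  h_max = 2

2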